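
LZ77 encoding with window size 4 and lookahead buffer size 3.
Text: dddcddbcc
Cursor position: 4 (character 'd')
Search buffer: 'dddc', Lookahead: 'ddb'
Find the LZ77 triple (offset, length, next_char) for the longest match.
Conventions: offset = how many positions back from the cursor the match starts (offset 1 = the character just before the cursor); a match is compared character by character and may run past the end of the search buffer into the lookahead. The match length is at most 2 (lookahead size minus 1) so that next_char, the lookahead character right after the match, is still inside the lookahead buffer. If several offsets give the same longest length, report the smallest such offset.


Try each offset into the search buffer:
  offset=1 (pos 3, char 'c'): match length 0
  offset=2 (pos 2, char 'd'): match length 1
  offset=3 (pos 1, char 'd'): match length 2
  offset=4 (pos 0, char 'd'): match length 2
Longest match has length 2, found at offsets 3, 4; take the smallest, offset 3.
next_char = character at position 4 + 2 = 6 -> 'b'

Best match: offset=3, length=2 (matching 'dd' starting at position 1)
LZ77 triple: (3, 2, 'b')


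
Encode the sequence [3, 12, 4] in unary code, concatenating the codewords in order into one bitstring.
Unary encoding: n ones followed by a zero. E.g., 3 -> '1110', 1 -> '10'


Encode each number as n ones followed by a terminating 0:
  3 -> 1110 (4 bits)
  12 -> 1111111111110 (13 bits)
  4 -> 11110 (5 bits)
Total length = 4 + 13 + 5 = 22 bits.

Unary([3, 12, 4]) = 1110111111111111011110 (22 bits)


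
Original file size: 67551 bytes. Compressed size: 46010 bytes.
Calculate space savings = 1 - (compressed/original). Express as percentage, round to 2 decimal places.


ratio = compressed/original = 46010/67551 = 0.681115
savings = 1 - ratio = 1 - 0.681115 = 0.318885
as a percentage: 0.318885 * 100 = 31.89%

Space savings = 1 - 46010/67551 = 31.89%


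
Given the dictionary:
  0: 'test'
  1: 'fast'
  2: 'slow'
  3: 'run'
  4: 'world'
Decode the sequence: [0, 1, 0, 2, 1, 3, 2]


Look up each index in the dictionary:
  0 -> 'test'
  1 -> 'fast'
  0 -> 'test'
  2 -> 'slow'
  1 -> 'fast'
  3 -> 'run'
  2 -> 'slow'

Decoded: "test fast test slow fast run slow"


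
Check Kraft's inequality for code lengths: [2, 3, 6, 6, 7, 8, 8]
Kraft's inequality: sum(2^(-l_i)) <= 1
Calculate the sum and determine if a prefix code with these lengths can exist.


Sum = 2^(-2) + 2^(-3) + 2^(-6) + 2^(-6) + 2^(-7) + 2^(-8) + 2^(-8)
    = 0.25 + 0.125 + 0.015625 + 0.015625 + 0.0078125 + 0.00390625 + 0.00390625
    = 108/256 = 0.421875
Since 0.421875 <= 1, Kraft's inequality IS satisfied.
A prefix code with these lengths CAN exist.

Kraft sum = 0.421875. Satisfied.


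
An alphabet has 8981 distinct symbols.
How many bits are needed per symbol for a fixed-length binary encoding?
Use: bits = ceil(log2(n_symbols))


log2(8981) = 13.1327
Bracket: 2^13 = 8192 < 8981 <= 2^14 = 16384
So ceil(log2(8981)) = 14

bits = ceil(log2(8981)) = ceil(13.1327) = 14 bits


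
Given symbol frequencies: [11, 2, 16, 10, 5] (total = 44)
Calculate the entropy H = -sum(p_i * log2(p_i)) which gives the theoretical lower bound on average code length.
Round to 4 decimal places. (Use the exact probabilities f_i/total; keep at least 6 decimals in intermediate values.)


Per-symbol terms -p_i * log2(p_i) with p_i = f_i/44:
  p = 11/44 = 0.250000: log2(p) = -2.000000, -p*log2(p) = 0.500000
  p = 2/44 = 0.045455: log2(p) = -4.459432, -p*log2(p) = 0.202701
  p = 16/44 = 0.363636: log2(p) = -1.459432, -p*log2(p) = 0.530702
  p = 10/44 = 0.227273: log2(p) = -2.137504, -p*log2(p) = 0.485796
  p = 5/44 = 0.113636: log2(p) = -3.137504, -p*log2(p) = 0.356534
H = 0.500000 + 0.202701 + 0.530702 + 0.485796 + 0.356534 = 2.075733

H = 2.0757 bits/symbol


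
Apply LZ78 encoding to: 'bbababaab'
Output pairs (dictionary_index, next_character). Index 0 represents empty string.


LZ78 encoding steps:
Dictionary: {0: ''}
Step 1: w='' (idx 0), next='b' -> output (0, 'b'), add 'b' as idx 1
Step 2: w='b' (idx 1), next='a' -> output (1, 'a'), add 'ba' as idx 2
Step 3: w='ba' (idx 2), next='b' -> output (2, 'b'), add 'bab' as idx 3
Step 4: w='' (idx 0), next='a' -> output (0, 'a'), add 'a' as idx 4
Step 5: w='a' (idx 4), next='b' -> output (4, 'b'), add 'ab' as idx 5


Encoded: [(0, 'b'), (1, 'a'), (2, 'b'), (0, 'a'), (4, 'b')]


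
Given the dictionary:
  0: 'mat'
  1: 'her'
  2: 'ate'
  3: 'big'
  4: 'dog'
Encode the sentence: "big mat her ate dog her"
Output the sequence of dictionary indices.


Look up each word in the dictionary:
  'big' -> 3
  'mat' -> 0
  'her' -> 1
  'ate' -> 2
  'dog' -> 4
  'her' -> 1

Encoded: [3, 0, 1, 2, 4, 1]


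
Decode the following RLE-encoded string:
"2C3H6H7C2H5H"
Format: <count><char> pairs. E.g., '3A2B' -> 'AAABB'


Expanding each <count><char> pair:
  2C -> 'CC'
  3H -> 'HHH'
  6H -> 'HHHHHH'
  7C -> 'CCCCCCC'
  2H -> 'HH'
  5H -> 'HHHHH'

Decoded = CCHHHHHHHHHCCCCCCCHHHHHHH


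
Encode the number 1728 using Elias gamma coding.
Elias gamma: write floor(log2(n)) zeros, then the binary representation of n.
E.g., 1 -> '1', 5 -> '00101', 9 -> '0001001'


num_bits = floor(log2(1728)) + 1 = 11
leading_zeros = num_bits - 1 = 10
binary(1728) = 11011000000

Elias gamma(1728) = '0000000000' + '11011000000' = 000000000011011000000 (21 bits)


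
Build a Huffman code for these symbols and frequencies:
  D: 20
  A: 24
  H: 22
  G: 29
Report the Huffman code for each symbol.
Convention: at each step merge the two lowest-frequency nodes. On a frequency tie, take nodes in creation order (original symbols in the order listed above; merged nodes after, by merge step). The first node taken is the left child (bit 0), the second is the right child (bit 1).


Huffman tree construction:
Step 1: Merge D(20) + H(22) = 42
Step 2: Merge A(24) + G(29) = 53
Step 3: Merge (D+H)(42) + (A+G)(53) = 95
Read each symbol's code off the tree from the root (left child = 0, right child = 1).

Codes:
  D: 00 (length 2)
  A: 10 (length 2)
  H: 01 (length 2)
  G: 11 (length 2)
Average code length: 190/95 = 2.0000 bits/symbol


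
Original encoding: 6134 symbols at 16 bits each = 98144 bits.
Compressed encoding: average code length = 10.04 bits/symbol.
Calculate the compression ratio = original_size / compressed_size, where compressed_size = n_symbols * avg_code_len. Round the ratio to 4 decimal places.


original_size = n_symbols * orig_bits = 6134 * 16 = 98144 bits
compressed_size = n_symbols * avg_code_len = 6134 * 10.04 = 61585.36 bits
ratio = original_size / compressed_size = 98144 / 61585.36 = 1.5936

Compression ratio = 1.5936


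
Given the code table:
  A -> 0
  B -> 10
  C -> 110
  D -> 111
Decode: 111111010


Decoding:
111 -> D
111 -> D
0 -> A
10 -> B


Result: DDAB


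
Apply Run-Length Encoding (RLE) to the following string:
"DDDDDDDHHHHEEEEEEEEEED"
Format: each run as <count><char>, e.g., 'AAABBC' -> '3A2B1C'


Scanning runs left to right:
  i=0: run of 'D' x 7 -> '7D'
  i=7: run of 'H' x 4 -> '4H'
  i=11: run of 'E' x 10 -> '10E'
  i=21: run of 'D' x 1 -> '1D'

RLE = 7D4H10E1D


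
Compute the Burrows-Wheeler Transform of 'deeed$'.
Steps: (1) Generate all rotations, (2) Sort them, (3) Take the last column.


Rotations (sorted):
  0: $deeed -> last char: d
  1: d$deee -> last char: e
  2: deeed$ -> last char: $
  3: ed$dee -> last char: e
  4: eed$de -> last char: e
  5: eeed$d -> last char: d


BWT = de$eed


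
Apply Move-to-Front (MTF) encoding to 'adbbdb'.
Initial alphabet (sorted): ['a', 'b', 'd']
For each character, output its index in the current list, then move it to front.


MTF encoding:
'a': index 0 in ['a', 'b', 'd'] -> ['a', 'b', 'd']
'd': index 2 in ['a', 'b', 'd'] -> ['d', 'a', 'b']
'b': index 2 in ['d', 'a', 'b'] -> ['b', 'd', 'a']
'b': index 0 in ['b', 'd', 'a'] -> ['b', 'd', 'a']
'd': index 1 in ['b', 'd', 'a'] -> ['d', 'b', 'a']
'b': index 1 in ['d', 'b', 'a'] -> ['b', 'd', 'a']


Output: [0, 2, 2, 0, 1, 1]


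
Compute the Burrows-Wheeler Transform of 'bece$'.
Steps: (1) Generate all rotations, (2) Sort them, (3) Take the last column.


Rotations (sorted):
  0: $bece -> last char: e
  1: bece$ -> last char: $
  2: ce$be -> last char: e
  3: e$bec -> last char: c
  4: ece$b -> last char: b


BWT = e$ecb


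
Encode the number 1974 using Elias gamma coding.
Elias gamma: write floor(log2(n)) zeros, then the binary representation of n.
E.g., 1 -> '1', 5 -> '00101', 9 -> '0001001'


num_bits = floor(log2(1974)) + 1 = 11
leading_zeros = num_bits - 1 = 10
binary(1974) = 11110110110

Elias gamma(1974) = '0000000000' + '11110110110' = 000000000011110110110 (21 bits)


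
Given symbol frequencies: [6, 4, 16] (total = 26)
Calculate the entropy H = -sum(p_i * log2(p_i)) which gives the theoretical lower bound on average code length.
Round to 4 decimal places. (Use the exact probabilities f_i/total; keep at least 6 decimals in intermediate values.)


Per-symbol terms -p_i * log2(p_i) with p_i = f_i/26:
  p = 6/26 = 0.230769: log2(p) = -2.115477, -p*log2(p) = 0.488187
  p = 4/26 = 0.153846: log2(p) = -2.700440, -p*log2(p) = 0.415452
  p = 16/26 = 0.615385: log2(p) = -0.700440, -p*log2(p) = 0.431040
H = 0.488187 + 0.415452 + 0.431040 = 1.334679

H = 1.3347 bits/symbol


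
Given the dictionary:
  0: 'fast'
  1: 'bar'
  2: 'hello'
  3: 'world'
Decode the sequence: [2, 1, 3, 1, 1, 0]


Look up each index in the dictionary:
  2 -> 'hello'
  1 -> 'bar'
  3 -> 'world'
  1 -> 'bar'
  1 -> 'bar'
  0 -> 'fast'

Decoded: "hello bar world bar bar fast"


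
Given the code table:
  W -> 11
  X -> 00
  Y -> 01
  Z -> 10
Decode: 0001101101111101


Decoding:
00 -> X
01 -> Y
10 -> Z
11 -> W
01 -> Y
11 -> W
11 -> W
01 -> Y


Result: XYZWYWWY


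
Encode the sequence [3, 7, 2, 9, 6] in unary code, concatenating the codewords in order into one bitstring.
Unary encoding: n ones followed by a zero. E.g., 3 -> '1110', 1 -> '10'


Encode each number as n ones followed by a terminating 0:
  3 -> 1110 (4 bits)
  7 -> 11111110 (8 bits)
  2 -> 110 (3 bits)
  9 -> 1111111110 (10 bits)
  6 -> 1111110 (7 bits)
Total length = 4 + 8 + 3 + 10 + 7 = 32 bits.

Unary([3, 7, 2, 9, 6]) = 11101111111011011111111101111110 (32 bits)


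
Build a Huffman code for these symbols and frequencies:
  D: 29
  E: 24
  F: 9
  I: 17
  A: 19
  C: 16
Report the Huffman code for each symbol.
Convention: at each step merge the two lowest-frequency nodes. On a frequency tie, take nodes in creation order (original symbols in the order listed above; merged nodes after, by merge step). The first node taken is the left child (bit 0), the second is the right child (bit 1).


Huffman tree construction:
Step 1: Merge F(9) + C(16) = 25
Step 2: Merge I(17) + A(19) = 36
Step 3: Merge E(24) + (F+C)(25) = 49
Step 4: Merge D(29) + (I+A)(36) = 65
Step 5: Merge (E+(F+C))(49) + (D+(I+A))(65) = 114
Read each symbol's code off the tree from the root (left child = 0, right child = 1).

Codes:
  D: 10 (length 2)
  E: 00 (length 2)
  F: 010 (length 3)
  I: 110 (length 3)
  A: 111 (length 3)
  C: 011 (length 3)
Average code length: 289/114 = 2.5351 bits/symbol


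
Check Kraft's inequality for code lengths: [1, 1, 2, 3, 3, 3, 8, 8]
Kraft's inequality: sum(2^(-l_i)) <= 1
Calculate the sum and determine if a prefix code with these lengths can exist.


Sum = 2^(-1) + 2^(-1) + 2^(-2) + 2^(-3) + 2^(-3) + 2^(-3) + 2^(-8) + 2^(-8)
    = 0.5 + 0.5 + 0.25 + 0.125 + 0.125 + 0.125 + 0.00390625 + 0.00390625
    = 418/256 = 1.6328125
Since 1.6328125 > 1, Kraft's inequality is NOT satisfied.
A prefix code with these lengths CANNOT exist.

Kraft sum = 1.6328125. Not satisfied.


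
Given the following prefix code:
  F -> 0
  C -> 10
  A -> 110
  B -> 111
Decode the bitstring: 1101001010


Decoding step by step:
Bits 110 -> A
Bits 10 -> C
Bits 0 -> F
Bits 10 -> C
Bits 10 -> C


Decoded message: ACFCC


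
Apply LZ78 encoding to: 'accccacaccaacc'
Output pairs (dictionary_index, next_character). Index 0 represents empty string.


LZ78 encoding steps:
Dictionary: {0: ''}
Step 1: w='' (idx 0), next='a' -> output (0, 'a'), add 'a' as idx 1
Step 2: w='' (idx 0), next='c' -> output (0, 'c'), add 'c' as idx 2
Step 3: w='c' (idx 2), next='c' -> output (2, 'c'), add 'cc' as idx 3
Step 4: w='c' (idx 2), next='a' -> output (2, 'a'), add 'ca' as idx 4
Step 5: w='ca' (idx 4), next='c' -> output (4, 'c'), add 'cac' as idx 5
Step 6: w='ca' (idx 4), next='a' -> output (4, 'a'), add 'caa' as idx 6
Step 7: w='cc' (idx 3), end of input -> output (3, '')


Encoded: [(0, 'a'), (0, 'c'), (2, 'c'), (2, 'a'), (4, 'c'), (4, 'a'), (3, '')]


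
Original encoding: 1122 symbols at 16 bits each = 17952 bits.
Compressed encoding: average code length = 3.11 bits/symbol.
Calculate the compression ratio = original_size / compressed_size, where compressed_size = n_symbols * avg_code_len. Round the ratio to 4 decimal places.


original_size = n_symbols * orig_bits = 1122 * 16 = 17952 bits
compressed_size = n_symbols * avg_code_len = 1122 * 3.11 = 3489.42 bits
ratio = original_size / compressed_size = 17952 / 3489.42 = 5.1447

Compression ratio = 5.1447


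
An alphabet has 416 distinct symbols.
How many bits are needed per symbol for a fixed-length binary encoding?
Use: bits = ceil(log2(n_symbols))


log2(416) = 8.7004
Bracket: 2^8 = 256 < 416 <= 2^9 = 512
So ceil(log2(416)) = 9

bits = ceil(log2(416)) = ceil(8.7004) = 9 bits


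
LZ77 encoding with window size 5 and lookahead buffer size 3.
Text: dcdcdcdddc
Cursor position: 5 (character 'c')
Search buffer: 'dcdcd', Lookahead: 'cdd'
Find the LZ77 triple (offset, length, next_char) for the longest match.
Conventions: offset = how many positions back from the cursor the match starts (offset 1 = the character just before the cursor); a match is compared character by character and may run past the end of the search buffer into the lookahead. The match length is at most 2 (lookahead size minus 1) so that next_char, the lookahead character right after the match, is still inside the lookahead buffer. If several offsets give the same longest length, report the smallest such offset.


Try each offset into the search buffer:
  offset=1 (pos 4, char 'd'): match length 0
  offset=2 (pos 3, char 'c'): match length 2
  offset=3 (pos 2, char 'd'): match length 0
  offset=4 (pos 1, char 'c'): match length 2
  offset=5 (pos 0, char 'd'): match length 0
Longest match has length 2, found at offsets 2, 4; take the smallest, offset 2.
next_char = character at position 5 + 2 = 7 -> 'd'

Best match: offset=2, length=2 (matching 'cd' starting at position 3)
LZ77 triple: (2, 2, 'd')


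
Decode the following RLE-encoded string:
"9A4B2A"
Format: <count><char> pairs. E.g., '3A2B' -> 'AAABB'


Expanding each <count><char> pair:
  9A -> 'AAAAAAAAA'
  4B -> 'BBBB'
  2A -> 'AA'

Decoded = AAAAAAAAABBBBAA


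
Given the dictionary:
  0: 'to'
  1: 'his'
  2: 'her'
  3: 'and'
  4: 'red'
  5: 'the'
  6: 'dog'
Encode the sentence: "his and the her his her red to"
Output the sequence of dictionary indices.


Look up each word in the dictionary:
  'his' -> 1
  'and' -> 3
  'the' -> 5
  'her' -> 2
  'his' -> 1
  'her' -> 2
  'red' -> 4
  'to' -> 0

Encoded: [1, 3, 5, 2, 1, 2, 4, 0]


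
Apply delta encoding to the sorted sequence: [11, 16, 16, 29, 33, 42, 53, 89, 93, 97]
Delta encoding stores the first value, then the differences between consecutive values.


First value: 11
Deltas:
  16 - 11 = 5
  16 - 16 = 0
  29 - 16 = 13
  33 - 29 = 4
  42 - 33 = 9
  53 - 42 = 11
  89 - 53 = 36
  93 - 89 = 4
  97 - 93 = 4


Delta encoded: [11, 5, 0, 13, 4, 9, 11, 36, 4, 4]


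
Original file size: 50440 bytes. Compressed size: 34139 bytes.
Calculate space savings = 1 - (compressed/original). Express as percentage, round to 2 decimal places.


ratio = compressed/original = 34139/50440 = 0.676824
savings = 1 - ratio = 1 - 0.676824 = 0.323176
as a percentage: 0.323176 * 100 = 32.32%

Space savings = 1 - 34139/50440 = 32.32%


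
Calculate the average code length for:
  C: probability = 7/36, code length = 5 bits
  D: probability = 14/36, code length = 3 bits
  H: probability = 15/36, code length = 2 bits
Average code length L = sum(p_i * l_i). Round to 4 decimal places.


Weighted contributions p_i * l_i:
  C: (7/36) * 5 = 35/36
  D: (14/36) * 3 = 42/36
  H: (15/36) * 2 = 30/36
Sum = (35 + 42 + 30)/36 = 107/36

L = 107/36 = 2.9722 bits/symbol


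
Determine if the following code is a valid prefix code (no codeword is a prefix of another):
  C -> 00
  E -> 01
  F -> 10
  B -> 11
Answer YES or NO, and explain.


Checking each pair (does one codeword prefix another?):
  C='00' vs E='01': no prefix
  C='00' vs F='10': no prefix
  C='00' vs B='11': no prefix
  E='01' vs C='00': no prefix
  E='01' vs F='10': no prefix
  E='01' vs B='11': no prefix
  F='10' vs C='00': no prefix
  F='10' vs E='01': no prefix
  F='10' vs B='11': no prefix
  B='11' vs C='00': no prefix
  B='11' vs E='01': no prefix
  B='11' vs F='10': no prefix
No violation found over all pairs.

YES -- this is a valid prefix code. No codeword is a prefix of any other codeword.


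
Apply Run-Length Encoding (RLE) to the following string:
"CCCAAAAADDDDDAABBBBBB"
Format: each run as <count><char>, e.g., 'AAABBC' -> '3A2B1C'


Scanning runs left to right:
  i=0: run of 'C' x 3 -> '3C'
  i=3: run of 'A' x 5 -> '5A'
  i=8: run of 'D' x 5 -> '5D'
  i=13: run of 'A' x 2 -> '2A'
  i=15: run of 'B' x 6 -> '6B'

RLE = 3C5A5D2A6B


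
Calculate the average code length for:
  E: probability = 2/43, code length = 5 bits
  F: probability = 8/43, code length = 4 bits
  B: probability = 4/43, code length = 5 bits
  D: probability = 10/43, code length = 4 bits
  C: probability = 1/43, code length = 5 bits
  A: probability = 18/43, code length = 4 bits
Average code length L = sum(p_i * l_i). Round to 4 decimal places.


Weighted contributions p_i * l_i:
  E: (2/43) * 5 = 10/43
  F: (8/43) * 4 = 32/43
  B: (4/43) * 5 = 20/43
  D: (10/43) * 4 = 40/43
  C: (1/43) * 5 = 5/43
  A: (18/43) * 4 = 72/43
Sum = (10 + 32 + 20 + 40 + 5 + 72)/43 = 179/43

L = 179/43 = 4.1628 bits/symbol


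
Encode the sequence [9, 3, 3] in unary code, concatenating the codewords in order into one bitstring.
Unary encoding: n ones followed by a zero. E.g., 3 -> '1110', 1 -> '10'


Encode each number as n ones followed by a terminating 0:
  9 -> 1111111110 (10 bits)
  3 -> 1110 (4 bits)
  3 -> 1110 (4 bits)
Total length = 10 + 4 + 4 = 18 bits.

Unary([9, 3, 3]) = 111111111011101110 (18 bits)


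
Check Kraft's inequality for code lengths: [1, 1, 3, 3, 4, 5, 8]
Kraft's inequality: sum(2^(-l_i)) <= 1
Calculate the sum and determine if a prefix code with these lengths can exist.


Sum = 2^(-1) + 2^(-1) + 2^(-3) + 2^(-3) + 2^(-4) + 2^(-5) + 2^(-8)
    = 0.5 + 0.5 + 0.125 + 0.125 + 0.0625 + 0.03125 + 0.00390625
    = 345/256 = 1.34765625
Since 1.34765625 > 1, Kraft's inequality is NOT satisfied.
A prefix code with these lengths CANNOT exist.

Kraft sum = 1.34765625. Not satisfied.


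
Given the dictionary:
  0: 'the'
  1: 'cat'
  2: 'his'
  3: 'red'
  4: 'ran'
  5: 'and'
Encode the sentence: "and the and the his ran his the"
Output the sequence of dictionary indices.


Look up each word in the dictionary:
  'and' -> 5
  'the' -> 0
  'and' -> 5
  'the' -> 0
  'his' -> 2
  'ran' -> 4
  'his' -> 2
  'the' -> 0

Encoded: [5, 0, 5, 0, 2, 4, 2, 0]


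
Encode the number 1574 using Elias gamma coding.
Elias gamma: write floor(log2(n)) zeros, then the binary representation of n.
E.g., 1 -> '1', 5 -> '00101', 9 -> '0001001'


num_bits = floor(log2(1574)) + 1 = 11
leading_zeros = num_bits - 1 = 10
binary(1574) = 11000100110

Elias gamma(1574) = '0000000000' + '11000100110' = 000000000011000100110 (21 bits)


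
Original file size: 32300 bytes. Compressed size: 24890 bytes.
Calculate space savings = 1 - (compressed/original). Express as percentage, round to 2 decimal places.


ratio = compressed/original = 24890/32300 = 0.770588
savings = 1 - ratio = 1 - 0.770588 = 0.229412
as a percentage: 0.229412 * 100 = 22.94%

Space savings = 1 - 24890/32300 = 22.94%


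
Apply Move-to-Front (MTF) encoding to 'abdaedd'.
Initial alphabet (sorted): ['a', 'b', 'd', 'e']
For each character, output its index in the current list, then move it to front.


MTF encoding:
'a': index 0 in ['a', 'b', 'd', 'e'] -> ['a', 'b', 'd', 'e']
'b': index 1 in ['a', 'b', 'd', 'e'] -> ['b', 'a', 'd', 'e']
'd': index 2 in ['b', 'a', 'd', 'e'] -> ['d', 'b', 'a', 'e']
'a': index 2 in ['d', 'b', 'a', 'e'] -> ['a', 'd', 'b', 'e']
'e': index 3 in ['a', 'd', 'b', 'e'] -> ['e', 'a', 'd', 'b']
'd': index 2 in ['e', 'a', 'd', 'b'] -> ['d', 'e', 'a', 'b']
'd': index 0 in ['d', 'e', 'a', 'b'] -> ['d', 'e', 'a', 'b']


Output: [0, 1, 2, 2, 3, 2, 0]


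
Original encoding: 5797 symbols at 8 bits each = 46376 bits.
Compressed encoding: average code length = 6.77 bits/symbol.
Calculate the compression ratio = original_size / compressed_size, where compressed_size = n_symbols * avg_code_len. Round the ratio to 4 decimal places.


original_size = n_symbols * orig_bits = 5797 * 8 = 46376 bits
compressed_size = n_symbols * avg_code_len = 5797 * 6.77 = 39245.69 bits
ratio = original_size / compressed_size = 46376 / 39245.69 = 1.1817

Compression ratio = 1.1817


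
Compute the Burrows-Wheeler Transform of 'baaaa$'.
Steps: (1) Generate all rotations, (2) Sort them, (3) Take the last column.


Rotations (sorted):
  0: $baaaa -> last char: a
  1: a$baaa -> last char: a
  2: aa$baa -> last char: a
  3: aaa$ba -> last char: a
  4: aaaa$b -> last char: b
  5: baaaa$ -> last char: $


BWT = aaaab$


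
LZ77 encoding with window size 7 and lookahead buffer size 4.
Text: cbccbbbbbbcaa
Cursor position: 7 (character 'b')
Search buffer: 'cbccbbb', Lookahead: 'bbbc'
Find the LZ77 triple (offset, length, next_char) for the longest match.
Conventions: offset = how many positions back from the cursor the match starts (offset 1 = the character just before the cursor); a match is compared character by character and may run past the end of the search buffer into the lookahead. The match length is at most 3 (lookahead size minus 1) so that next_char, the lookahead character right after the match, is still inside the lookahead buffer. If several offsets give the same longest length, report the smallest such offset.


Try each offset into the search buffer:
  offset=1 (pos 6, char 'b'): match length 3
  offset=2 (pos 5, char 'b'): match length 3
  offset=3 (pos 4, char 'b'): match length 3
  offset=4 (pos 3, char 'c'): match length 0
  offset=5 (pos 2, char 'c'): match length 0
  offset=6 (pos 1, char 'b'): match length 1
  offset=7 (pos 0, char 'c'): match length 0
Longest match has length 3, found at offsets 1, 2, 3; take the smallest, offset 1.
next_char = character at position 7 + 3 = 10 -> 'c'

Best match: offset=1, length=3 (matching 'bbb' starting at position 6)
LZ77 triple: (1, 3, 'c')


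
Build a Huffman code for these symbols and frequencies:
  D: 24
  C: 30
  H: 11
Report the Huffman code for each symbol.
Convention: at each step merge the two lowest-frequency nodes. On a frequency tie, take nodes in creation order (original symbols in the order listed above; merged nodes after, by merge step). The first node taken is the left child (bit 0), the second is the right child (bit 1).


Huffman tree construction:
Step 1: Merge H(11) + D(24) = 35
Step 2: Merge C(30) + (H+D)(35) = 65
Read each symbol's code off the tree from the root (left child = 0, right child = 1).

Codes:
  D: 11 (length 2)
  C: 0 (length 1)
  H: 10 (length 2)
Average code length: 100/65 = 1.5385 bits/symbol


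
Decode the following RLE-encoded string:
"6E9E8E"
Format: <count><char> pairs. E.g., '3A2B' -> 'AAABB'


Expanding each <count><char> pair:
  6E -> 'EEEEEE'
  9E -> 'EEEEEEEEE'
  8E -> 'EEEEEEEE'

Decoded = EEEEEEEEEEEEEEEEEEEEEEE


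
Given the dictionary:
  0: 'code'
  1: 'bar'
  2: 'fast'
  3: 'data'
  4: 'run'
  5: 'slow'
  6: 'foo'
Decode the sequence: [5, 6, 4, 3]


Look up each index in the dictionary:
  5 -> 'slow'
  6 -> 'foo'
  4 -> 'run'
  3 -> 'data'

Decoded: "slow foo run data"


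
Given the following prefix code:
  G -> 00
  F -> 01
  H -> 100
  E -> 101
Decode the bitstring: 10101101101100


Decoding step by step:
Bits 101 -> E
Bits 01 -> F
Bits 101 -> E
Bits 101 -> E
Bits 100 -> H


Decoded message: EFEEH


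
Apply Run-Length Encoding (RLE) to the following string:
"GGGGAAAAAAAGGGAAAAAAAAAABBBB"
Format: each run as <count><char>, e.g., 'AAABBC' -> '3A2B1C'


Scanning runs left to right:
  i=0: run of 'G' x 4 -> '4G'
  i=4: run of 'A' x 7 -> '7A'
  i=11: run of 'G' x 3 -> '3G'
  i=14: run of 'A' x 10 -> '10A'
  i=24: run of 'B' x 4 -> '4B'

RLE = 4G7A3G10A4B


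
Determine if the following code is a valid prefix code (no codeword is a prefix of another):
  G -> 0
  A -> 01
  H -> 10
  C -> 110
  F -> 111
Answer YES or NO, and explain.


Checking each pair (does one codeword prefix another?):
  G='0' vs A='01': prefix -- VIOLATION

NO -- this is NOT a valid prefix code. G (0) is a prefix of A (01).


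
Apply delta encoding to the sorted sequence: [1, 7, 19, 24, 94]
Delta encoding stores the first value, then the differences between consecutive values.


First value: 1
Deltas:
  7 - 1 = 6
  19 - 7 = 12
  24 - 19 = 5
  94 - 24 = 70


Delta encoded: [1, 6, 12, 5, 70]


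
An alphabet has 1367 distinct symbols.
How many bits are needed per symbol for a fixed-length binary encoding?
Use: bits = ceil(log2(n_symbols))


log2(1367) = 10.4168
Bracket: 2^10 = 1024 < 1367 <= 2^11 = 2048
So ceil(log2(1367)) = 11

bits = ceil(log2(1367)) = ceil(10.4168) = 11 bits


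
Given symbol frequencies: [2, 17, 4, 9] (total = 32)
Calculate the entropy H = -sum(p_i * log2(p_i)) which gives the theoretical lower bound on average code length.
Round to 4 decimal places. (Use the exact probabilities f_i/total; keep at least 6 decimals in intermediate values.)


Per-symbol terms -p_i * log2(p_i) with p_i = f_i/32:
  p = 2/32 = 0.062500: log2(p) = -4.000000, -p*log2(p) = 0.250000
  p = 17/32 = 0.531250: log2(p) = -0.912537, -p*log2(p) = 0.484785
  p = 4/32 = 0.125000: log2(p) = -3.000000, -p*log2(p) = 0.375000
  p = 9/32 = 0.281250: log2(p) = -1.830075, -p*log2(p) = 0.514709
H = 0.250000 + 0.484785 + 0.375000 + 0.514709 = 1.624494

H = 1.6245 bits/symbol


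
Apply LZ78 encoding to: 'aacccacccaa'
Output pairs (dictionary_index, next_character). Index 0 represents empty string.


LZ78 encoding steps:
Dictionary: {0: ''}
Step 1: w='' (idx 0), next='a' -> output (0, 'a'), add 'a' as idx 1
Step 2: w='a' (idx 1), next='c' -> output (1, 'c'), add 'ac' as idx 2
Step 3: w='' (idx 0), next='c' -> output (0, 'c'), add 'c' as idx 3
Step 4: w='c' (idx 3), next='a' -> output (3, 'a'), add 'ca' as idx 4
Step 5: w='c' (idx 3), next='c' -> output (3, 'c'), add 'cc' as idx 5
Step 6: w='ca' (idx 4), next='a' -> output (4, 'a'), add 'caa' as idx 6


Encoded: [(0, 'a'), (1, 'c'), (0, 'c'), (3, 'a'), (3, 'c'), (4, 'a')]


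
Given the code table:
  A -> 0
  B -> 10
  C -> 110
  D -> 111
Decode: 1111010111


Decoding:
111 -> D
10 -> B
10 -> B
111 -> D


Result: DBBD


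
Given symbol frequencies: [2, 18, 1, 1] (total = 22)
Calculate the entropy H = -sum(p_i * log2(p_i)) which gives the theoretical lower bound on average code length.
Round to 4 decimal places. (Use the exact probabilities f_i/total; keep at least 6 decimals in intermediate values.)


Per-symbol terms -p_i * log2(p_i) with p_i = f_i/22:
  p = 2/22 = 0.090909: log2(p) = -3.459432, -p*log2(p) = 0.314494
  p = 18/22 = 0.818182: log2(p) = -0.289507, -p*log2(p) = 0.236869
  p = 1/22 = 0.045455: log2(p) = -4.459432, -p*log2(p) = 0.202701
  p = 1/22 = 0.045455: log2(p) = -4.459432, -p*log2(p) = 0.202701
H = 0.314494 + 0.236869 + 0.202701 + 0.202701 = 0.956765

H = 0.9568 bits/symbol


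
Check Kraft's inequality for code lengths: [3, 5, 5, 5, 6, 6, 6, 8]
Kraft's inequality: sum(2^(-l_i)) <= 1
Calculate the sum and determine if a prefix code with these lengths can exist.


Sum = 2^(-3) + 2^(-5) + 2^(-5) + 2^(-5) + 2^(-6) + 2^(-6) + 2^(-6) + 2^(-8)
    = 0.125 + 0.03125 + 0.03125 + 0.03125 + 0.015625 + 0.015625 + 0.015625 + 0.00390625
    = 69/256 = 0.26953125
Since 0.26953125 <= 1, Kraft's inequality IS satisfied.
A prefix code with these lengths CAN exist.

Kraft sum = 0.26953125. Satisfied.


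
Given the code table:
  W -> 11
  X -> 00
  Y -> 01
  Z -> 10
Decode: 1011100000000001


Decoding:
10 -> Z
11 -> W
10 -> Z
00 -> X
00 -> X
00 -> X
00 -> X
01 -> Y


Result: ZWZXXXXY


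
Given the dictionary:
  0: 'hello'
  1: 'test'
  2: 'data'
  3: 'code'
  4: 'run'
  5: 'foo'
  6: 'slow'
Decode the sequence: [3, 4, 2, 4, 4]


Look up each index in the dictionary:
  3 -> 'code'
  4 -> 'run'
  2 -> 'data'
  4 -> 'run'
  4 -> 'run'

Decoded: "code run data run run"


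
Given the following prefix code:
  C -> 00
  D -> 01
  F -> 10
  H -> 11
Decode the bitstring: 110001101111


Decoding step by step:
Bits 11 -> H
Bits 00 -> C
Bits 01 -> D
Bits 10 -> F
Bits 11 -> H
Bits 11 -> H


Decoded message: HCDFHH


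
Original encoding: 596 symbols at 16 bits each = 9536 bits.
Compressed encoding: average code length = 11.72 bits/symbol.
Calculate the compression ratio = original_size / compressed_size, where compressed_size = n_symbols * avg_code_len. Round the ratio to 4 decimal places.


original_size = n_symbols * orig_bits = 596 * 16 = 9536 bits
compressed_size = n_symbols * avg_code_len = 596 * 11.72 = 6985.12 bits
ratio = original_size / compressed_size = 9536 / 6985.12 = 1.3652

Compression ratio = 1.3652


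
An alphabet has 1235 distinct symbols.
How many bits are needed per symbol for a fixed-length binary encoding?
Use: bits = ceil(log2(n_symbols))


log2(1235) = 10.2703
Bracket: 2^10 = 1024 < 1235 <= 2^11 = 2048
So ceil(log2(1235)) = 11

bits = ceil(log2(1235)) = ceil(10.2703) = 11 bits


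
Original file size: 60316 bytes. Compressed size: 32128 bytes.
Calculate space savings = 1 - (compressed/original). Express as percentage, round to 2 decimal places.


ratio = compressed/original = 32128/60316 = 0.532661
savings = 1 - ratio = 1 - 0.532661 = 0.467339
as a percentage: 0.467339 * 100 = 46.73%

Space savings = 1 - 32128/60316 = 46.73%


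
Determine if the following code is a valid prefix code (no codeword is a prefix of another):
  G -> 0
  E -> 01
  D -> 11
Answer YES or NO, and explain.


Checking each pair (does one codeword prefix another?):
  G='0' vs E='01': prefix -- VIOLATION

NO -- this is NOT a valid prefix code. G (0) is a prefix of E (01).


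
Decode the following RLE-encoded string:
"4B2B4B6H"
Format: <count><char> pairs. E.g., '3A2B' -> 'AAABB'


Expanding each <count><char> pair:
  4B -> 'BBBB'
  2B -> 'BB'
  4B -> 'BBBB'
  6H -> 'HHHHHH'

Decoded = BBBBBBBBBBHHHHHH


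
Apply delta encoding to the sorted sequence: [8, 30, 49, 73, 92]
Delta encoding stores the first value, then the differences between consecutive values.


First value: 8
Deltas:
  30 - 8 = 22
  49 - 30 = 19
  73 - 49 = 24
  92 - 73 = 19


Delta encoded: [8, 22, 19, 24, 19]


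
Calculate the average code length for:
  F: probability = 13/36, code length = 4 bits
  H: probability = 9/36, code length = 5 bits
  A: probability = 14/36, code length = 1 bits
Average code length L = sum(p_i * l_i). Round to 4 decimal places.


Weighted contributions p_i * l_i:
  F: (13/36) * 4 = 52/36
  H: (9/36) * 5 = 45/36
  A: (14/36) * 1 = 14/36
Sum = (52 + 45 + 14)/36 = 111/36

L = 111/36 = 3.0833 bits/symbol


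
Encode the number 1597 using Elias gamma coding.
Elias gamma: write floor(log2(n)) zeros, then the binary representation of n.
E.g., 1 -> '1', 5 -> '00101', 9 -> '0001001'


num_bits = floor(log2(1597)) + 1 = 11
leading_zeros = num_bits - 1 = 10
binary(1597) = 11000111101

Elias gamma(1597) = '0000000000' + '11000111101' = 000000000011000111101 (21 bits)


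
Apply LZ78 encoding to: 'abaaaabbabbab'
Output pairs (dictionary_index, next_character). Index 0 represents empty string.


LZ78 encoding steps:
Dictionary: {0: ''}
Step 1: w='' (idx 0), next='a' -> output (0, 'a'), add 'a' as idx 1
Step 2: w='' (idx 0), next='b' -> output (0, 'b'), add 'b' as idx 2
Step 3: w='a' (idx 1), next='a' -> output (1, 'a'), add 'aa' as idx 3
Step 4: w='aa' (idx 3), next='b' -> output (3, 'b'), add 'aab' as idx 4
Step 5: w='b' (idx 2), next='a' -> output (2, 'a'), add 'ba' as idx 5
Step 6: w='b' (idx 2), next='b' -> output (2, 'b'), add 'bb' as idx 6
Step 7: w='a' (idx 1), next='b' -> output (1, 'b'), add 'ab' as idx 7


Encoded: [(0, 'a'), (0, 'b'), (1, 'a'), (3, 'b'), (2, 'a'), (2, 'b'), (1, 'b')]


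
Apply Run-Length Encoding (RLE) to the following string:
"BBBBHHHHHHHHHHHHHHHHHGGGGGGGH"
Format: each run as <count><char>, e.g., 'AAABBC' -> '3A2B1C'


Scanning runs left to right:
  i=0: run of 'B' x 4 -> '4B'
  i=4: run of 'H' x 17 -> '17H'
  i=21: run of 'G' x 7 -> '7G'
  i=28: run of 'H' x 1 -> '1H'

RLE = 4B17H7G1H


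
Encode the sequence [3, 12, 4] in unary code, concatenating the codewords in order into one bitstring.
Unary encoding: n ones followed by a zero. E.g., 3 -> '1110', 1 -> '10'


Encode each number as n ones followed by a terminating 0:
  3 -> 1110 (4 bits)
  12 -> 1111111111110 (13 bits)
  4 -> 11110 (5 bits)
Total length = 4 + 13 + 5 = 22 bits.

Unary([3, 12, 4]) = 1110111111111111011110 (22 bits)


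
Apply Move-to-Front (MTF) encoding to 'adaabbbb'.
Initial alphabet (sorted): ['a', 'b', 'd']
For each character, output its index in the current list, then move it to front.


MTF encoding:
'a': index 0 in ['a', 'b', 'd'] -> ['a', 'b', 'd']
'd': index 2 in ['a', 'b', 'd'] -> ['d', 'a', 'b']
'a': index 1 in ['d', 'a', 'b'] -> ['a', 'd', 'b']
'a': index 0 in ['a', 'd', 'b'] -> ['a', 'd', 'b']
'b': index 2 in ['a', 'd', 'b'] -> ['b', 'a', 'd']
'b': index 0 in ['b', 'a', 'd'] -> ['b', 'a', 'd']
'b': index 0 in ['b', 'a', 'd'] -> ['b', 'a', 'd']
'b': index 0 in ['b', 'a', 'd'] -> ['b', 'a', 'd']


Output: [0, 2, 1, 0, 2, 0, 0, 0]


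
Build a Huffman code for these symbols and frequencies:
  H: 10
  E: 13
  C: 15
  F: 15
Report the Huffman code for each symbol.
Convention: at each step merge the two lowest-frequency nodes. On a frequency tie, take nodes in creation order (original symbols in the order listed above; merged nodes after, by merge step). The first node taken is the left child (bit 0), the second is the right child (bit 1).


Huffman tree construction:
Step 1: Merge H(10) + E(13) = 23
Step 2: Merge C(15) + F(15) = 30
Step 3: Merge (H+E)(23) + (C+F)(30) = 53
Read each symbol's code off the tree from the root (left child = 0, right child = 1).

Codes:
  H: 00 (length 2)
  E: 01 (length 2)
  C: 10 (length 2)
  F: 11 (length 2)
Average code length: 106/53 = 2.0000 bits/symbol


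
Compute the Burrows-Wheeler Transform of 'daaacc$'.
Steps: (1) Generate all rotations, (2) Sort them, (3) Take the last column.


Rotations (sorted):
  0: $daaacc -> last char: c
  1: aaacc$d -> last char: d
  2: aacc$da -> last char: a
  3: acc$daa -> last char: a
  4: c$daaac -> last char: c
  5: cc$daaa -> last char: a
  6: daaacc$ -> last char: $


BWT = cdaaca$


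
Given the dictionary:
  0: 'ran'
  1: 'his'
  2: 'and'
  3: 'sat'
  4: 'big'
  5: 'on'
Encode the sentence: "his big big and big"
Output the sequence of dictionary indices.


Look up each word in the dictionary:
  'his' -> 1
  'big' -> 4
  'big' -> 4
  'and' -> 2
  'big' -> 4

Encoded: [1, 4, 4, 2, 4]


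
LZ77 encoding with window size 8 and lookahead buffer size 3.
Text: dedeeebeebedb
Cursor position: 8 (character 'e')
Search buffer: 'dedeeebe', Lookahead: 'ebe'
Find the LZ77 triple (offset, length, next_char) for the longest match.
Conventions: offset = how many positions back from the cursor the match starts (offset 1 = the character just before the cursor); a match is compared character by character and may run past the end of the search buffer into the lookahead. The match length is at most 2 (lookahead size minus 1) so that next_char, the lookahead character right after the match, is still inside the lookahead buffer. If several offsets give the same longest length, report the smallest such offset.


Try each offset into the search buffer:
  offset=1 (pos 7, char 'e'): match length 1
  offset=2 (pos 6, char 'b'): match length 0
  offset=3 (pos 5, char 'e'): match length 2
  offset=4 (pos 4, char 'e'): match length 1
  offset=5 (pos 3, char 'e'): match length 1
  offset=6 (pos 2, char 'd'): match length 0
  offset=7 (pos 1, char 'e'): match length 1
  offset=8 (pos 0, char 'd'): match length 0
Longest match has length 2 at offset 3.
next_char = character at position 8 + 2 = 10 -> 'e'

Best match: offset=3, length=2 (matching 'eb' starting at position 5)
LZ77 triple: (3, 2, 'e')


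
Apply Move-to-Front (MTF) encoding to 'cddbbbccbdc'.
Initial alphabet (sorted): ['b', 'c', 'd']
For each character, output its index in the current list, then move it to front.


MTF encoding:
'c': index 1 in ['b', 'c', 'd'] -> ['c', 'b', 'd']
'd': index 2 in ['c', 'b', 'd'] -> ['d', 'c', 'b']
'd': index 0 in ['d', 'c', 'b'] -> ['d', 'c', 'b']
'b': index 2 in ['d', 'c', 'b'] -> ['b', 'd', 'c']
'b': index 0 in ['b', 'd', 'c'] -> ['b', 'd', 'c']
'b': index 0 in ['b', 'd', 'c'] -> ['b', 'd', 'c']
'c': index 2 in ['b', 'd', 'c'] -> ['c', 'b', 'd']
'c': index 0 in ['c', 'b', 'd'] -> ['c', 'b', 'd']
'b': index 1 in ['c', 'b', 'd'] -> ['b', 'c', 'd']
'd': index 2 in ['b', 'c', 'd'] -> ['d', 'b', 'c']
'c': index 2 in ['d', 'b', 'c'] -> ['c', 'd', 'b']


Output: [1, 2, 0, 2, 0, 0, 2, 0, 1, 2, 2]


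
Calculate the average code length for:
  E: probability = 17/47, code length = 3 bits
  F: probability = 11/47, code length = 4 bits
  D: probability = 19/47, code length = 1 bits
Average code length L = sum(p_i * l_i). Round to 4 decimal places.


Weighted contributions p_i * l_i:
  E: (17/47) * 3 = 51/47
  F: (11/47) * 4 = 44/47
  D: (19/47) * 1 = 19/47
Sum = (51 + 44 + 19)/47 = 114/47

L = 114/47 = 2.4255 bits/symbol


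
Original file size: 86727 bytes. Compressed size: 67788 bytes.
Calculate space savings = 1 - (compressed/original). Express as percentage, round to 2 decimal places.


ratio = compressed/original = 67788/86727 = 0.781625
savings = 1 - ratio = 1 - 0.781625 = 0.218375
as a percentage: 0.218375 * 100 = 21.84%

Space savings = 1 - 67788/86727 = 21.84%


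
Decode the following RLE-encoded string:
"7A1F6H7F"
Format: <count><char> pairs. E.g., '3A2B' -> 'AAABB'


Expanding each <count><char> pair:
  7A -> 'AAAAAAA'
  1F -> 'F'
  6H -> 'HHHHHH'
  7F -> 'FFFFFFF'

Decoded = AAAAAAAFHHHHHHFFFFFFF


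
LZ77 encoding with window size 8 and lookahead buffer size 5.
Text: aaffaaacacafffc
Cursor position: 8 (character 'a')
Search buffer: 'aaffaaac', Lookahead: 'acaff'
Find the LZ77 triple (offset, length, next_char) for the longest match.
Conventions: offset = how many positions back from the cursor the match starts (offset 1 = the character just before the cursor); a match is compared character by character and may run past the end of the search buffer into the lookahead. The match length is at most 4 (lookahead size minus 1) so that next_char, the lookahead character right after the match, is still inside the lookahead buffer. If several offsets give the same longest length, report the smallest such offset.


Try each offset into the search buffer:
  offset=1 (pos 7, char 'c'): match length 0
  offset=2 (pos 6, char 'a'): match length 3
  offset=3 (pos 5, char 'a'): match length 1
  offset=4 (pos 4, char 'a'): match length 1
  offset=5 (pos 3, char 'f'): match length 0
  offset=6 (pos 2, char 'f'): match length 0
  offset=7 (pos 1, char 'a'): match length 1
  offset=8 (pos 0, char 'a'): match length 1
Longest match has length 3 at offset 2.
next_char = character at position 8 + 3 = 11 -> 'f'

Best match: offset=2, length=3 (matching 'aca' starting at position 6)
LZ77 triple: (2, 3, 'f')


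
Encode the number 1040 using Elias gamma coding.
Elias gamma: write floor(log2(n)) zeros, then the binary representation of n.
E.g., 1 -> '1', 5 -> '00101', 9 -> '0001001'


num_bits = floor(log2(1040)) + 1 = 11
leading_zeros = num_bits - 1 = 10
binary(1040) = 10000010000

Elias gamma(1040) = '0000000000' + '10000010000' = 000000000010000010000 (21 bits)
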